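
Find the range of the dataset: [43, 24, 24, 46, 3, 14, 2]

44

Step 1: Identify the maximum value: max = 46
Step 2: Identify the minimum value: min = 2
Step 3: Range = max - min = 46 - 2 = 44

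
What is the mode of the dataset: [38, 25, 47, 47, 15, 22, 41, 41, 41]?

41

Step 1: Count the frequency of each value:
  15: appears 1 time(s)
  22: appears 1 time(s)
  25: appears 1 time(s)
  38: appears 1 time(s)
  41: appears 3 time(s)
  47: appears 2 time(s)
Step 2: The value 41 appears most frequently (3 times).
Step 3: Mode = 41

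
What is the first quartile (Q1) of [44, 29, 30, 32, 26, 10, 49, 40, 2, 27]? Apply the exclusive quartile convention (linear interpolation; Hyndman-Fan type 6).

22

Step 1: Sort the data: [2, 10, 26, 27, 29, 30, 32, 40, 44, 49]
Step 2: n = 10
Step 3: Using the exclusive quartile method:
  Q1 = 22
  Q2 (median) = 29.5
  Q3 = 41
  IQR = Q3 - Q1 = 41 - 22 = 19
Step 4: Q1 = 22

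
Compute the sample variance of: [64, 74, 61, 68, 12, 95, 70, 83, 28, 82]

645.1222

Step 1: Compute the mean: (64 + 74 + 61 + 68 + 12 + 95 + 70 + 83 + 28 + 82) / 10 = 63.7
Step 2: Compute squared deviations from the mean:
  (64 - 63.7)^2 = 0.09
  (74 - 63.7)^2 = 106.09
  (61 - 63.7)^2 = 7.29
  (68 - 63.7)^2 = 18.49
  (12 - 63.7)^2 = 2672.89
  (95 - 63.7)^2 = 979.69
  (70 - 63.7)^2 = 39.69
  (83 - 63.7)^2 = 372.49
  (28 - 63.7)^2 = 1274.49
  (82 - 63.7)^2 = 334.89
Step 3: Sum of squared deviations = 5806.1
Step 4: Sample variance = 5806.1 / 9 = 645.1222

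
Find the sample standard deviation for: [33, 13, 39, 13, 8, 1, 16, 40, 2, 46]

16.7892

Step 1: Compute the mean: 21.1
Step 2: Sum of squared deviations from the mean: 2536.9
Step 3: Sample variance = 2536.9 / 9 = 281.8778
Step 4: Standard deviation = sqrt(281.8778) = 16.7892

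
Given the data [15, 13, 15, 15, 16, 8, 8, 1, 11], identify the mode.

15

Step 1: Count the frequency of each value:
  1: appears 1 time(s)
  8: appears 2 time(s)
  11: appears 1 time(s)
  13: appears 1 time(s)
  15: appears 3 time(s)
  16: appears 1 time(s)
Step 2: The value 15 appears most frequently (3 times).
Step 3: Mode = 15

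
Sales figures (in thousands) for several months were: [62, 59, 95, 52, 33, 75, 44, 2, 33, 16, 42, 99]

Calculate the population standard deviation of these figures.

27.997

Step 1: Compute the mean: 51
Step 2: Sum of squared deviations from the mean: 9406
Step 3: Population variance = 9406 / 12 = 783.8333
Step 4: Standard deviation = sqrt(783.8333) = 27.997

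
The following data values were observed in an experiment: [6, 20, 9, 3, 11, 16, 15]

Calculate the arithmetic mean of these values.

11.4286

Step 1: Sum all values: 6 + 20 + 9 + 3 + 11 + 16 + 15 = 80
Step 2: Count the number of values: n = 7
Step 3: Mean = sum / n = 80 / 7 = 11.4286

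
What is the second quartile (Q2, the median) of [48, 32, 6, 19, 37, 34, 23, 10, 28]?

28

Step 1: Sort the data: [6, 10, 19, 23, 28, 32, 34, 37, 48]
Step 2: n = 9
Step 3: Q2 is the median. Since n is odd, it is the middle value at position 5: 28
Step 4: Q2 = 28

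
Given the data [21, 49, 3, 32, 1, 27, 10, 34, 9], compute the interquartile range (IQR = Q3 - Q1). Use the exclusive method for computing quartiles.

27

Step 1: Sort the data: [1, 3, 9, 10, 21, 27, 32, 34, 49]
Step 2: n = 9
Step 3: Using the exclusive quartile method:
  Q1 = 6
  Q2 (median) = 21
  Q3 = 33
  IQR = Q3 - Q1 = 33 - 6 = 27
Step 4: IQR = 27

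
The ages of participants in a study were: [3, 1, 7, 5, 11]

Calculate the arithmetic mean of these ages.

5.4

Step 1: Sum all values: 3 + 1 + 7 + 5 + 11 = 27
Step 2: Count the number of values: n = 5
Step 3: Mean = sum / n = 27 / 5 = 5.4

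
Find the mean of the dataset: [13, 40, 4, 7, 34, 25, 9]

18.8571

Step 1: Sum all values: 13 + 40 + 4 + 7 + 34 + 25 + 9 = 132
Step 2: Count the number of values: n = 7
Step 3: Mean = sum / n = 132 / 7 = 18.8571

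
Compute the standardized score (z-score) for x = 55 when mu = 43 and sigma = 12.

1

Step 1: Recall the z-score formula: z = (x - mu) / sigma
Step 2: Substitute values: z = (55 - 43) / 12
Step 3: z = 12 / 12 = 1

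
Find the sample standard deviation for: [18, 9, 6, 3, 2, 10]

5.831

Step 1: Compute the mean: 8
Step 2: Sum of squared deviations from the mean: 170
Step 3: Sample variance = 170 / 5 = 34
Step 4: Standard deviation = sqrt(34) = 5.831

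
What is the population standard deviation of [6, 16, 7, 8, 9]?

3.544

Step 1: Compute the mean: 9.2
Step 2: Sum of squared deviations from the mean: 62.8
Step 3: Population variance = 62.8 / 5 = 12.56
Step 4: Standard deviation = sqrt(12.56) = 3.544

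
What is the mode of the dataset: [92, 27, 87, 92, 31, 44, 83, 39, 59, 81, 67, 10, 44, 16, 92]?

92

Step 1: Count the frequency of each value:
  10: appears 1 time(s)
  16: appears 1 time(s)
  27: appears 1 time(s)
  31: appears 1 time(s)
  39: appears 1 time(s)
  44: appears 2 time(s)
  59: appears 1 time(s)
  67: appears 1 time(s)
  81: appears 1 time(s)
  83: appears 1 time(s)
  87: appears 1 time(s)
  92: appears 3 time(s)
Step 2: The value 92 appears most frequently (3 times).
Step 3: Mode = 92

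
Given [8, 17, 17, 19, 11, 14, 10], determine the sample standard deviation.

4.1519

Step 1: Compute the mean: 13.7143
Step 2: Sum of squared deviations from the mean: 103.4286
Step 3: Sample variance = 103.4286 / 6 = 17.2381
Step 4: Standard deviation = sqrt(17.2381) = 4.1519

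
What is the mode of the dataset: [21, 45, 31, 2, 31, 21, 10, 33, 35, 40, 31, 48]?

31

Step 1: Count the frequency of each value:
  2: appears 1 time(s)
  10: appears 1 time(s)
  21: appears 2 time(s)
  31: appears 3 time(s)
  33: appears 1 time(s)
  35: appears 1 time(s)
  40: appears 1 time(s)
  45: appears 1 time(s)
  48: appears 1 time(s)
Step 2: The value 31 appears most frequently (3 times).
Step 3: Mode = 31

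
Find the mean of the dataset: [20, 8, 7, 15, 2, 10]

10.3333

Step 1: Sum all values: 20 + 8 + 7 + 15 + 2 + 10 = 62
Step 2: Count the number of values: n = 6
Step 3: Mean = sum / n = 62 / 6 = 10.3333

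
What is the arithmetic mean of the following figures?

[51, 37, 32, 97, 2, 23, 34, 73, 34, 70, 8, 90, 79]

48.4615

Step 1: Sum all values: 51 + 37 + 32 + 97 + 2 + 23 + 34 + 73 + 34 + 70 + 8 + 90 + 79 = 630
Step 2: Count the number of values: n = 13
Step 3: Mean = sum / n = 630 / 13 = 48.4615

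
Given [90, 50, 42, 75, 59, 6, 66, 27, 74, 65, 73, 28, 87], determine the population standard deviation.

24.2153

Step 1: Compute the mean: 57.0769
Step 2: Sum of squared deviations from the mean: 7622.9231
Step 3: Population variance = 7622.9231 / 13 = 586.3787
Step 4: Standard deviation = sqrt(586.3787) = 24.2153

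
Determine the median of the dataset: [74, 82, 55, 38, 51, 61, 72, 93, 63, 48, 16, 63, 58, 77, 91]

63

Step 1: Sort the data in ascending order: [16, 38, 48, 51, 55, 58, 61, 63, 63, 72, 74, 77, 82, 91, 93]
Step 2: The number of values is n = 15.
Step 3: Since n is odd, the median is the middle value at position 8: 63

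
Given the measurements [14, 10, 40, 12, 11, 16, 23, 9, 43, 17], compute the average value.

19.5

Step 1: Sum all values: 14 + 10 + 40 + 12 + 11 + 16 + 23 + 9 + 43 + 17 = 195
Step 2: Count the number of values: n = 10
Step 3: Mean = sum / n = 195 / 10 = 19.5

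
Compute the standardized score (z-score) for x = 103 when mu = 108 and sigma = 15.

-0.3333

Step 1: Recall the z-score formula: z = (x - mu) / sigma
Step 2: Substitute values: z = (103 - 108) / 15
Step 3: z = -5 / 15 = -0.3333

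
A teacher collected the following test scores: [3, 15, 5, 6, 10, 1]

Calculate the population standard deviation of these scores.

4.6428

Step 1: Compute the mean: 6.6667
Step 2: Sum of squared deviations from the mean: 129.3333
Step 3: Population variance = 129.3333 / 6 = 21.5556
Step 4: Standard deviation = sqrt(21.5556) = 4.6428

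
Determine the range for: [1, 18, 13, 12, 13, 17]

17

Step 1: Identify the maximum value: max = 18
Step 2: Identify the minimum value: min = 1
Step 3: Range = max - min = 18 - 1 = 17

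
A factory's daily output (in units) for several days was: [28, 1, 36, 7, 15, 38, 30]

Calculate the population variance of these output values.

180.9796

Step 1: Compute the mean: (28 + 1 + 36 + 7 + 15 + 38 + 30) / 7 = 22.1429
Step 2: Compute squared deviations from the mean:
  (28 - 22.1429)^2 = 34.3061
  (1 - 22.1429)^2 = 447.0204
  (36 - 22.1429)^2 = 192.0204
  (7 - 22.1429)^2 = 229.3061
  (15 - 22.1429)^2 = 51.0204
  (38 - 22.1429)^2 = 251.449
  (30 - 22.1429)^2 = 61.7347
Step 3: Sum of squared deviations = 1266.8571
Step 4: Population variance = 1266.8571 / 7 = 180.9796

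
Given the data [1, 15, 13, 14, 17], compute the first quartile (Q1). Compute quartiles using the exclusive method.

7

Step 1: Sort the data: [1, 13, 14, 15, 17]
Step 2: n = 5
Step 3: Using the exclusive quartile method:
  Q1 = 7
  Q2 (median) = 14
  Q3 = 16
  IQR = Q3 - Q1 = 16 - 7 = 9
Step 4: Q1 = 7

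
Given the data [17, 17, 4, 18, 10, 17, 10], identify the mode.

17

Step 1: Count the frequency of each value:
  4: appears 1 time(s)
  10: appears 2 time(s)
  17: appears 3 time(s)
  18: appears 1 time(s)
Step 2: The value 17 appears most frequently (3 times).
Step 3: Mode = 17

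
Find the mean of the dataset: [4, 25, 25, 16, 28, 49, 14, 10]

21.375

Step 1: Sum all values: 4 + 25 + 25 + 16 + 28 + 49 + 14 + 10 = 171
Step 2: Count the number of values: n = 8
Step 3: Mean = sum / n = 171 / 8 = 21.375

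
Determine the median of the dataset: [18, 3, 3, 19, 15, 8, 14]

14

Step 1: Sort the data in ascending order: [3, 3, 8, 14, 15, 18, 19]
Step 2: The number of values is n = 7.
Step 3: Since n is odd, the median is the middle value at position 4: 14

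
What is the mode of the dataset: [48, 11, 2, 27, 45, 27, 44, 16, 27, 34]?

27

Step 1: Count the frequency of each value:
  2: appears 1 time(s)
  11: appears 1 time(s)
  16: appears 1 time(s)
  27: appears 3 time(s)
  34: appears 1 time(s)
  44: appears 1 time(s)
  45: appears 1 time(s)
  48: appears 1 time(s)
Step 2: The value 27 appears most frequently (3 times).
Step 3: Mode = 27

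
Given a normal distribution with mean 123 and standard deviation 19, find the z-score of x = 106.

-0.8947

Step 1: Recall the z-score formula: z = (x - mu) / sigma
Step 2: Substitute values: z = (106 - 123) / 19
Step 3: z = -17 / 19 = -0.8947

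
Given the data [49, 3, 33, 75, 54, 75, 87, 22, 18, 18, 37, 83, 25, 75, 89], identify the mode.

75

Step 1: Count the frequency of each value:
  3: appears 1 time(s)
  18: appears 2 time(s)
  22: appears 1 time(s)
  25: appears 1 time(s)
  33: appears 1 time(s)
  37: appears 1 time(s)
  49: appears 1 time(s)
  54: appears 1 time(s)
  75: appears 3 time(s)
  83: appears 1 time(s)
  87: appears 1 time(s)
  89: appears 1 time(s)
Step 2: The value 75 appears most frequently (3 times).
Step 3: Mode = 75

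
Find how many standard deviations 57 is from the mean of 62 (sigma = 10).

-0.5

Step 1: Recall the z-score formula: z = (x - mu) / sigma
Step 2: Substitute values: z = (57 - 62) / 10
Step 3: z = -5 / 10 = -0.5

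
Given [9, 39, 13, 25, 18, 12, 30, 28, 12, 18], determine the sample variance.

94.9333

Step 1: Compute the mean: (9 + 39 + 13 + 25 + 18 + 12 + 30 + 28 + 12 + 18) / 10 = 20.4
Step 2: Compute squared deviations from the mean:
  (9 - 20.4)^2 = 129.96
  (39 - 20.4)^2 = 345.96
  (13 - 20.4)^2 = 54.76
  (25 - 20.4)^2 = 21.16
  (18 - 20.4)^2 = 5.76
  (12 - 20.4)^2 = 70.56
  (30 - 20.4)^2 = 92.16
  (28 - 20.4)^2 = 57.76
  (12 - 20.4)^2 = 70.56
  (18 - 20.4)^2 = 5.76
Step 3: Sum of squared deviations = 854.4
Step 4: Sample variance = 854.4 / 9 = 94.9333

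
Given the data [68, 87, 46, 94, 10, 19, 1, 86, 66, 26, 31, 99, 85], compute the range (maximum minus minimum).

98

Step 1: Identify the maximum value: max = 99
Step 2: Identify the minimum value: min = 1
Step 3: Range = max - min = 99 - 1 = 98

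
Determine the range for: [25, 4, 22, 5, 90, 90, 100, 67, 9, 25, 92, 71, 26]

96

Step 1: Identify the maximum value: max = 100
Step 2: Identify the minimum value: min = 4
Step 3: Range = max - min = 100 - 4 = 96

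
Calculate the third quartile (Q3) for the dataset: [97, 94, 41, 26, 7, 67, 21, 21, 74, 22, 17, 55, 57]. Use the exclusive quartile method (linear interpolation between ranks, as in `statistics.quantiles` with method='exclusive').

70.5

Step 1: Sort the data: [7, 17, 21, 21, 22, 26, 41, 55, 57, 67, 74, 94, 97]
Step 2: n = 13
Step 3: Using the exclusive quartile method:
  Q1 = 21
  Q2 (median) = 41
  Q3 = 70.5
  IQR = Q3 - Q1 = 70.5 - 21 = 49.5
Step 4: Q3 = 70.5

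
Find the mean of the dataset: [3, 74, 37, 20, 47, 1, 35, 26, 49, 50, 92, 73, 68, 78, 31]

45.6

Step 1: Sum all values: 3 + 74 + 37 + 20 + 47 + 1 + 35 + 26 + 49 + 50 + 92 + 73 + 68 + 78 + 31 = 684
Step 2: Count the number of values: n = 15
Step 3: Mean = sum / n = 684 / 15 = 45.6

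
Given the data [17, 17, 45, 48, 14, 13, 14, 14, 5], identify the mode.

14

Step 1: Count the frequency of each value:
  5: appears 1 time(s)
  13: appears 1 time(s)
  14: appears 3 time(s)
  17: appears 2 time(s)
  45: appears 1 time(s)
  48: appears 1 time(s)
Step 2: The value 14 appears most frequently (3 times).
Step 3: Mode = 14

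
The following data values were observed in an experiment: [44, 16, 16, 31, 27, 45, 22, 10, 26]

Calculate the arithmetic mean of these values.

26.3333

Step 1: Sum all values: 44 + 16 + 16 + 31 + 27 + 45 + 22 + 10 + 26 = 237
Step 2: Count the number of values: n = 9
Step 3: Mean = sum / n = 237 / 9 = 26.3333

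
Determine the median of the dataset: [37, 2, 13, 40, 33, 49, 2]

33

Step 1: Sort the data in ascending order: [2, 2, 13, 33, 37, 40, 49]
Step 2: The number of values is n = 7.
Step 3: Since n is odd, the median is the middle value at position 4: 33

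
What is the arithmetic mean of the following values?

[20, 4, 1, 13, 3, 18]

9.8333

Step 1: Sum all values: 20 + 4 + 1 + 13 + 3 + 18 = 59
Step 2: Count the number of values: n = 6
Step 3: Mean = sum / n = 59 / 6 = 9.8333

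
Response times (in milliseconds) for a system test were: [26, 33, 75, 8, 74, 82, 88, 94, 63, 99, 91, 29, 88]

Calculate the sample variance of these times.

941.0897

Step 1: Compute the mean: (26 + 33 + 75 + 8 + 74 + 82 + 88 + 94 + 63 + 99 + 91 + 29 + 88) / 13 = 65.3846
Step 2: Compute squared deviations from the mean:
  (26 - 65.3846)^2 = 1551.1479
  (33 - 65.3846)^2 = 1048.7633
  (75 - 65.3846)^2 = 92.4556
  (8 - 65.3846)^2 = 3292.9941
  (74 - 65.3846)^2 = 74.2249
  (82 - 65.3846)^2 = 276.071
  (88 - 65.3846)^2 = 511.4556
  (94 - 65.3846)^2 = 818.8402
  (63 - 65.3846)^2 = 5.6864
  (99 - 65.3846)^2 = 1129.9941
  (91 - 65.3846)^2 = 656.1479
  (29 - 65.3846)^2 = 1323.8402
  (88 - 65.3846)^2 = 511.4556
Step 3: Sum of squared deviations = 11293.0769
Step 4: Sample variance = 11293.0769 / 12 = 941.0897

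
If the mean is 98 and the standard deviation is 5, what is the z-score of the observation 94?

-0.8

Step 1: Recall the z-score formula: z = (x - mu) / sigma
Step 2: Substitute values: z = (94 - 98) / 5
Step 3: z = -4 / 5 = -0.8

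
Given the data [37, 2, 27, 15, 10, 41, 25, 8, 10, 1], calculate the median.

12.5

Step 1: Sort the data in ascending order: [1, 2, 8, 10, 10, 15, 25, 27, 37, 41]
Step 2: The number of values is n = 10.
Step 3: Since n is even, the median is the average of positions 5 and 6:
  Median = (10 + 15) / 2 = 12.5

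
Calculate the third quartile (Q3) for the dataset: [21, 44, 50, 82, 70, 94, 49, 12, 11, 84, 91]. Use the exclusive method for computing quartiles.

84

Step 1: Sort the data: [11, 12, 21, 44, 49, 50, 70, 82, 84, 91, 94]
Step 2: n = 11
Step 3: Using the exclusive quartile method:
  Q1 = 21
  Q2 (median) = 50
  Q3 = 84
  IQR = Q3 - Q1 = 84 - 21 = 63
Step 4: Q3 = 84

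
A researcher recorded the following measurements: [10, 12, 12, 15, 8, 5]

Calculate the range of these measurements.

10

Step 1: Identify the maximum value: max = 15
Step 2: Identify the minimum value: min = 5
Step 3: Range = max - min = 15 - 5 = 10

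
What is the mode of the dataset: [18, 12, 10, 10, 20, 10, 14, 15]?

10

Step 1: Count the frequency of each value:
  10: appears 3 time(s)
  12: appears 1 time(s)
  14: appears 1 time(s)
  15: appears 1 time(s)
  18: appears 1 time(s)
  20: appears 1 time(s)
Step 2: The value 10 appears most frequently (3 times).
Step 3: Mode = 10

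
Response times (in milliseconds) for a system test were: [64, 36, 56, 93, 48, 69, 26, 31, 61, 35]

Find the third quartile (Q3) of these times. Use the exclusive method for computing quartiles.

65.25

Step 1: Sort the data: [26, 31, 35, 36, 48, 56, 61, 64, 69, 93]
Step 2: n = 10
Step 3: Using the exclusive quartile method:
  Q1 = 34
  Q2 (median) = 52
  Q3 = 65.25
  IQR = Q3 - Q1 = 65.25 - 34 = 31.25
Step 4: Q3 = 65.25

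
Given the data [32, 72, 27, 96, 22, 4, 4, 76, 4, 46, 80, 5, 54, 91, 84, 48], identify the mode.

4

Step 1: Count the frequency of each value:
  4: appears 3 time(s)
  5: appears 1 time(s)
  22: appears 1 time(s)
  27: appears 1 time(s)
  32: appears 1 time(s)
  46: appears 1 time(s)
  48: appears 1 time(s)
  54: appears 1 time(s)
  72: appears 1 time(s)
  76: appears 1 time(s)
  80: appears 1 time(s)
  84: appears 1 time(s)
  91: appears 1 time(s)
  96: appears 1 time(s)
Step 2: The value 4 appears most frequently (3 times).
Step 3: Mode = 4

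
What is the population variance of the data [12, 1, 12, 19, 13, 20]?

38.4722

Step 1: Compute the mean: (12 + 1 + 12 + 19 + 13 + 20) / 6 = 12.8333
Step 2: Compute squared deviations from the mean:
  (12 - 12.8333)^2 = 0.6944
  (1 - 12.8333)^2 = 140.0278
  (12 - 12.8333)^2 = 0.6944
  (19 - 12.8333)^2 = 38.0278
  (13 - 12.8333)^2 = 0.0278
  (20 - 12.8333)^2 = 51.3611
Step 3: Sum of squared deviations = 230.8333
Step 4: Population variance = 230.8333 / 6 = 38.4722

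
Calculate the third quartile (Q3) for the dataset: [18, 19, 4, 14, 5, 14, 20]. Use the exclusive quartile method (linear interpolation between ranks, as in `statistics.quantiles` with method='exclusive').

19

Step 1: Sort the data: [4, 5, 14, 14, 18, 19, 20]
Step 2: n = 7
Step 3: Using the exclusive quartile method:
  Q1 = 5
  Q2 (median) = 14
  Q3 = 19
  IQR = Q3 - Q1 = 19 - 5 = 14
Step 4: Q3 = 19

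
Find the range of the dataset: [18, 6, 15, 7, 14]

12

Step 1: Identify the maximum value: max = 18
Step 2: Identify the minimum value: min = 6
Step 3: Range = max - min = 18 - 6 = 12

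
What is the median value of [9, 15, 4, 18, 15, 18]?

15

Step 1: Sort the data in ascending order: [4, 9, 15, 15, 18, 18]
Step 2: The number of values is n = 6.
Step 3: Since n is even, the median is the average of positions 3 and 4:
  Median = (15 + 15) / 2 = 15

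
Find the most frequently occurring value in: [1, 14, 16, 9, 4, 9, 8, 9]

9

Step 1: Count the frequency of each value:
  1: appears 1 time(s)
  4: appears 1 time(s)
  8: appears 1 time(s)
  9: appears 3 time(s)
  14: appears 1 time(s)
  16: appears 1 time(s)
Step 2: The value 9 appears most frequently (3 times).
Step 3: Mode = 9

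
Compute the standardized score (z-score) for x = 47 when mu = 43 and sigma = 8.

0.5

Step 1: Recall the z-score formula: z = (x - mu) / sigma
Step 2: Substitute values: z = (47 - 43) / 8
Step 3: z = 4 / 8 = 0.5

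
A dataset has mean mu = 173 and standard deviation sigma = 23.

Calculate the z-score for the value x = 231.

2.5217

Step 1: Recall the z-score formula: z = (x - mu) / sigma
Step 2: Substitute values: z = (231 - 173) / 23
Step 3: z = 58 / 23 = 2.5217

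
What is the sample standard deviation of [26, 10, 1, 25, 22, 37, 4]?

13.1584

Step 1: Compute the mean: 17.8571
Step 2: Sum of squared deviations from the mean: 1038.8571
Step 3: Sample variance = 1038.8571 / 6 = 173.1429
Step 4: Standard deviation = sqrt(173.1429) = 13.1584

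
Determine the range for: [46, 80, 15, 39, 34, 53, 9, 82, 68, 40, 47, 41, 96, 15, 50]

87

Step 1: Identify the maximum value: max = 96
Step 2: Identify the minimum value: min = 9
Step 3: Range = max - min = 96 - 9 = 87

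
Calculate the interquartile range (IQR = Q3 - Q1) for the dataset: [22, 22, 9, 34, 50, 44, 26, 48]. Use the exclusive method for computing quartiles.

25

Step 1: Sort the data: [9, 22, 22, 26, 34, 44, 48, 50]
Step 2: n = 8
Step 3: Using the exclusive quartile method:
  Q1 = 22
  Q2 (median) = 30
  Q3 = 47
  IQR = Q3 - Q1 = 47 - 22 = 25
Step 4: IQR = 25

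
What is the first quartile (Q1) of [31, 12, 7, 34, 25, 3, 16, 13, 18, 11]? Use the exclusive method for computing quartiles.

10

Step 1: Sort the data: [3, 7, 11, 12, 13, 16, 18, 25, 31, 34]
Step 2: n = 10
Step 3: Using the exclusive quartile method:
  Q1 = 10
  Q2 (median) = 14.5
  Q3 = 26.5
  IQR = Q3 - Q1 = 26.5 - 10 = 16.5
Step 4: Q1 = 10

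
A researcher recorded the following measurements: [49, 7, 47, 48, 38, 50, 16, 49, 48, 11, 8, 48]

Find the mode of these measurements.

48

Step 1: Count the frequency of each value:
  7: appears 1 time(s)
  8: appears 1 time(s)
  11: appears 1 time(s)
  16: appears 1 time(s)
  38: appears 1 time(s)
  47: appears 1 time(s)
  48: appears 3 time(s)
  49: appears 2 time(s)
  50: appears 1 time(s)
Step 2: The value 48 appears most frequently (3 times).
Step 3: Mode = 48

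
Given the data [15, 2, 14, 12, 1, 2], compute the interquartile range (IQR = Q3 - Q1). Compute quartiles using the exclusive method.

12.5

Step 1: Sort the data: [1, 2, 2, 12, 14, 15]
Step 2: n = 6
Step 3: Using the exclusive quartile method:
  Q1 = 1.75
  Q2 (median) = 7
  Q3 = 14.25
  IQR = Q3 - Q1 = 14.25 - 1.75 = 12.5
Step 4: IQR = 12.5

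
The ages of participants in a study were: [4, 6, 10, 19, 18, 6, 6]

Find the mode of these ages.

6

Step 1: Count the frequency of each value:
  4: appears 1 time(s)
  6: appears 3 time(s)
  10: appears 1 time(s)
  18: appears 1 time(s)
  19: appears 1 time(s)
Step 2: The value 6 appears most frequently (3 times).
Step 3: Mode = 6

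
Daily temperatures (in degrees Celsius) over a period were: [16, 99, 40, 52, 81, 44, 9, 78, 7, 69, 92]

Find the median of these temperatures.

52

Step 1: Sort the data in ascending order: [7, 9, 16, 40, 44, 52, 69, 78, 81, 92, 99]
Step 2: The number of values is n = 11.
Step 3: Since n is odd, the median is the middle value at position 6: 52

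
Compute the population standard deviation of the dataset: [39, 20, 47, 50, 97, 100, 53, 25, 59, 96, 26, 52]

27.0935

Step 1: Compute the mean: 55.3333
Step 2: Sum of squared deviations from the mean: 8808.6667
Step 3: Population variance = 8808.6667 / 12 = 734.0556
Step 4: Standard deviation = sqrt(734.0556) = 27.0935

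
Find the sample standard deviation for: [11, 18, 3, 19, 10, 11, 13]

5.3675

Step 1: Compute the mean: 12.1429
Step 2: Sum of squared deviations from the mean: 172.8571
Step 3: Sample variance = 172.8571 / 6 = 28.8095
Step 4: Standard deviation = sqrt(28.8095) = 5.3675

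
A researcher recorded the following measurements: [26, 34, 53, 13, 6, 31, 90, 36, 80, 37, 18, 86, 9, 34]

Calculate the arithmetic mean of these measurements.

39.5

Step 1: Sum all values: 26 + 34 + 53 + 13 + 6 + 31 + 90 + 36 + 80 + 37 + 18 + 86 + 9 + 34 = 553
Step 2: Count the number of values: n = 14
Step 3: Mean = sum / n = 553 / 14 = 39.5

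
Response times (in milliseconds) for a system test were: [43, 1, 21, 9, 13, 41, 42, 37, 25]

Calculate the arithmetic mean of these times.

25.7778

Step 1: Sum all values: 43 + 1 + 21 + 9 + 13 + 41 + 42 + 37 + 25 = 232
Step 2: Count the number of values: n = 9
Step 3: Mean = sum / n = 232 / 9 = 25.7778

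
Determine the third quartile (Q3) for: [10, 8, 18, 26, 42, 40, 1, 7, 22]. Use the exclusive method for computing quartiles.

33

Step 1: Sort the data: [1, 7, 8, 10, 18, 22, 26, 40, 42]
Step 2: n = 9
Step 3: Using the exclusive quartile method:
  Q1 = 7.5
  Q2 (median) = 18
  Q3 = 33
  IQR = Q3 - Q1 = 33 - 7.5 = 25.5
Step 4: Q3 = 33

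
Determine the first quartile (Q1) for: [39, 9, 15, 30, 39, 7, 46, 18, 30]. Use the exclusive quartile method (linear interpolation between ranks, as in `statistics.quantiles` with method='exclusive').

12

Step 1: Sort the data: [7, 9, 15, 18, 30, 30, 39, 39, 46]
Step 2: n = 9
Step 3: Using the exclusive quartile method:
  Q1 = 12
  Q2 (median) = 30
  Q3 = 39
  IQR = Q3 - Q1 = 39 - 12 = 27
Step 4: Q1 = 12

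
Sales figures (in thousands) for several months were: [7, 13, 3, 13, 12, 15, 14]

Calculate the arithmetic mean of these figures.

11

Step 1: Sum all values: 7 + 13 + 3 + 13 + 12 + 15 + 14 = 77
Step 2: Count the number of values: n = 7
Step 3: Mean = sum / n = 77 / 7 = 11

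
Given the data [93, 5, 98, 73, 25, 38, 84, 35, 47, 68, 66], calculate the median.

66

Step 1: Sort the data in ascending order: [5, 25, 35, 38, 47, 66, 68, 73, 84, 93, 98]
Step 2: The number of values is n = 11.
Step 3: Since n is odd, the median is the middle value at position 6: 66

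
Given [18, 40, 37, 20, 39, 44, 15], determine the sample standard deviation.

12.2046

Step 1: Compute the mean: 30.4286
Step 2: Sum of squared deviations from the mean: 893.7143
Step 3: Sample variance = 893.7143 / 6 = 148.9524
Step 4: Standard deviation = sqrt(148.9524) = 12.2046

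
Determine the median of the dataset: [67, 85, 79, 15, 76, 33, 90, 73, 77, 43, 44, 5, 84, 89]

74.5

Step 1: Sort the data in ascending order: [5, 15, 33, 43, 44, 67, 73, 76, 77, 79, 84, 85, 89, 90]
Step 2: The number of values is n = 14.
Step 3: Since n is even, the median is the average of positions 7 and 8:
  Median = (73 + 76) / 2 = 74.5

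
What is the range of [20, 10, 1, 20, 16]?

19

Step 1: Identify the maximum value: max = 20
Step 2: Identify the minimum value: min = 1
Step 3: Range = max - min = 20 - 1 = 19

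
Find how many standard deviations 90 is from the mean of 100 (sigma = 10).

-1

Step 1: Recall the z-score formula: z = (x - mu) / sigma
Step 2: Substitute values: z = (90 - 100) / 10
Step 3: z = -10 / 10 = -1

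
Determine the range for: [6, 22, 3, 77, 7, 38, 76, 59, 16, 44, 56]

74

Step 1: Identify the maximum value: max = 77
Step 2: Identify the minimum value: min = 3
Step 3: Range = max - min = 77 - 3 = 74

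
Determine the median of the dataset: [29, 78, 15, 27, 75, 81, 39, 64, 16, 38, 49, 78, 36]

39

Step 1: Sort the data in ascending order: [15, 16, 27, 29, 36, 38, 39, 49, 64, 75, 78, 78, 81]
Step 2: The number of values is n = 13.
Step 3: Since n is odd, the median is the middle value at position 7: 39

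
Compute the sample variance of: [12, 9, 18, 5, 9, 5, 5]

23

Step 1: Compute the mean: (12 + 9 + 18 + 5 + 9 + 5 + 5) / 7 = 9
Step 2: Compute squared deviations from the mean:
  (12 - 9)^2 = 9
  (9 - 9)^2 = 0
  (18 - 9)^2 = 81
  (5 - 9)^2 = 16
  (9 - 9)^2 = 0
  (5 - 9)^2 = 16
  (5 - 9)^2 = 16
Step 3: Sum of squared deviations = 138
Step 4: Sample variance = 138 / 6 = 23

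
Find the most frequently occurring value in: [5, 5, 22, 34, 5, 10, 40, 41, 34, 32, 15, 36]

5

Step 1: Count the frequency of each value:
  5: appears 3 time(s)
  10: appears 1 time(s)
  15: appears 1 time(s)
  22: appears 1 time(s)
  32: appears 1 time(s)
  34: appears 2 time(s)
  36: appears 1 time(s)
  40: appears 1 time(s)
  41: appears 1 time(s)
Step 2: The value 5 appears most frequently (3 times).
Step 3: Mode = 5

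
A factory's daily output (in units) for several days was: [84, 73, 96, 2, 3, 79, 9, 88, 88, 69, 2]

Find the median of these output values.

73

Step 1: Sort the data in ascending order: [2, 2, 3, 9, 69, 73, 79, 84, 88, 88, 96]
Step 2: The number of values is n = 11.
Step 3: Since n is odd, the median is the middle value at position 6: 73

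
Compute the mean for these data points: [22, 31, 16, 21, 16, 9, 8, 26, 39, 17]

20.5

Step 1: Sum all values: 22 + 31 + 16 + 21 + 16 + 9 + 8 + 26 + 39 + 17 = 205
Step 2: Count the number of values: n = 10
Step 3: Mean = sum / n = 205 / 10 = 20.5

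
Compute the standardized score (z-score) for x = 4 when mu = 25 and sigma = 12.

-1.75

Step 1: Recall the z-score formula: z = (x - mu) / sigma
Step 2: Substitute values: z = (4 - 25) / 12
Step 3: z = -21 / 12 = -1.75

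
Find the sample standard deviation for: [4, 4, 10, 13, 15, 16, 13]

4.957

Step 1: Compute the mean: 10.7143
Step 2: Sum of squared deviations from the mean: 147.4286
Step 3: Sample variance = 147.4286 / 6 = 24.5714
Step 4: Standard deviation = sqrt(24.5714) = 4.957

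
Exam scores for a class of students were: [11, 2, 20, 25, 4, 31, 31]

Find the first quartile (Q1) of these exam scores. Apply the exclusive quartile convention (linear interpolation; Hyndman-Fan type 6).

4

Step 1: Sort the data: [2, 4, 11, 20, 25, 31, 31]
Step 2: n = 7
Step 3: Using the exclusive quartile method:
  Q1 = 4
  Q2 (median) = 20
  Q3 = 31
  IQR = Q3 - Q1 = 31 - 4 = 27
Step 4: Q1 = 4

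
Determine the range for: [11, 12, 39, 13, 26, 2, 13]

37

Step 1: Identify the maximum value: max = 39
Step 2: Identify the minimum value: min = 2
Step 3: Range = max - min = 39 - 2 = 37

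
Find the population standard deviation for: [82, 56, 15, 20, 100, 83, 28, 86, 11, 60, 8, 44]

31.5844

Step 1: Compute the mean: 49.4167
Step 2: Sum of squared deviations from the mean: 11970.9167
Step 3: Population variance = 11970.9167 / 12 = 997.5764
Step 4: Standard deviation = sqrt(997.5764) = 31.5844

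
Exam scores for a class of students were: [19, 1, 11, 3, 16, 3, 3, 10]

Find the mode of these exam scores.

3

Step 1: Count the frequency of each value:
  1: appears 1 time(s)
  3: appears 3 time(s)
  10: appears 1 time(s)
  11: appears 1 time(s)
  16: appears 1 time(s)
  19: appears 1 time(s)
Step 2: The value 3 appears most frequently (3 times).
Step 3: Mode = 3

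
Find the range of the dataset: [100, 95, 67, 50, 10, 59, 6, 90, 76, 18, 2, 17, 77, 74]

98

Step 1: Identify the maximum value: max = 100
Step 2: Identify the minimum value: min = 2
Step 3: Range = max - min = 100 - 2 = 98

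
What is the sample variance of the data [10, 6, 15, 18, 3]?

38.3

Step 1: Compute the mean: (10 + 6 + 15 + 18 + 3) / 5 = 10.4
Step 2: Compute squared deviations from the mean:
  (10 - 10.4)^2 = 0.16
  (6 - 10.4)^2 = 19.36
  (15 - 10.4)^2 = 21.16
  (18 - 10.4)^2 = 57.76
  (3 - 10.4)^2 = 54.76
Step 3: Sum of squared deviations = 153.2
Step 4: Sample variance = 153.2 / 4 = 38.3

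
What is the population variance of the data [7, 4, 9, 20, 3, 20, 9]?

42.2041

Step 1: Compute the mean: (7 + 4 + 9 + 20 + 3 + 20 + 9) / 7 = 10.2857
Step 2: Compute squared deviations from the mean:
  (7 - 10.2857)^2 = 10.7959
  (4 - 10.2857)^2 = 39.5102
  (9 - 10.2857)^2 = 1.6531
  (20 - 10.2857)^2 = 94.3673
  (3 - 10.2857)^2 = 53.0816
  (20 - 10.2857)^2 = 94.3673
  (9 - 10.2857)^2 = 1.6531
Step 3: Sum of squared deviations = 295.4286
Step 4: Population variance = 295.4286 / 7 = 42.2041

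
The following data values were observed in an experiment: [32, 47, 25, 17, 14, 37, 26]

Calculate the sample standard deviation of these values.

11.4559

Step 1: Compute the mean: 28.2857
Step 2: Sum of squared deviations from the mean: 787.4286
Step 3: Sample variance = 787.4286 / 6 = 131.2381
Step 4: Standard deviation = sqrt(131.2381) = 11.4559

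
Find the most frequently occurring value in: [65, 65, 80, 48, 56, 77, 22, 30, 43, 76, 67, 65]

65

Step 1: Count the frequency of each value:
  22: appears 1 time(s)
  30: appears 1 time(s)
  43: appears 1 time(s)
  48: appears 1 time(s)
  56: appears 1 time(s)
  65: appears 3 time(s)
  67: appears 1 time(s)
  76: appears 1 time(s)
  77: appears 1 time(s)
  80: appears 1 time(s)
Step 2: The value 65 appears most frequently (3 times).
Step 3: Mode = 65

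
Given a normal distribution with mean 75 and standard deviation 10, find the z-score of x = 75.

0

Step 1: Recall the z-score formula: z = (x - mu) / sigma
Step 2: Substitute values: z = (75 - 75) / 10
Step 3: z = 0 / 10 = 0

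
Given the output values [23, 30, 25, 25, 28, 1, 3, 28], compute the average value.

20.375

Step 1: Sum all values: 23 + 30 + 25 + 25 + 28 + 1 + 3 + 28 = 163
Step 2: Count the number of values: n = 8
Step 3: Mean = sum / n = 163 / 8 = 20.375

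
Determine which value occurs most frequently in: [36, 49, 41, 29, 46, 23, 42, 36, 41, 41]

41

Step 1: Count the frequency of each value:
  23: appears 1 time(s)
  29: appears 1 time(s)
  36: appears 2 time(s)
  41: appears 3 time(s)
  42: appears 1 time(s)
  46: appears 1 time(s)
  49: appears 1 time(s)
Step 2: The value 41 appears most frequently (3 times).
Step 3: Mode = 41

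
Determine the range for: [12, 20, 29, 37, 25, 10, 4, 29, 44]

40

Step 1: Identify the maximum value: max = 44
Step 2: Identify the minimum value: min = 4
Step 3: Range = max - min = 44 - 4 = 40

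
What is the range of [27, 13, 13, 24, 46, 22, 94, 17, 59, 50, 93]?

81

Step 1: Identify the maximum value: max = 94
Step 2: Identify the minimum value: min = 13
Step 3: Range = max - min = 94 - 13 = 81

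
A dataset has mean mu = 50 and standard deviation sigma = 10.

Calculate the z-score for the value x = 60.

1

Step 1: Recall the z-score formula: z = (x - mu) / sigma
Step 2: Substitute values: z = (60 - 50) / 10
Step 3: z = 10 / 10 = 1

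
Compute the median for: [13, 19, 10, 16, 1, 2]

11.5

Step 1: Sort the data in ascending order: [1, 2, 10, 13, 16, 19]
Step 2: The number of values is n = 6.
Step 3: Since n is even, the median is the average of positions 3 and 4:
  Median = (10 + 13) / 2 = 11.5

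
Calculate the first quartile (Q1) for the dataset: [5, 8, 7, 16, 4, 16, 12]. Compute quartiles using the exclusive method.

5

Step 1: Sort the data: [4, 5, 7, 8, 12, 16, 16]
Step 2: n = 7
Step 3: Using the exclusive quartile method:
  Q1 = 5
  Q2 (median) = 8
  Q3 = 16
  IQR = Q3 - Q1 = 16 - 5 = 11
Step 4: Q1 = 5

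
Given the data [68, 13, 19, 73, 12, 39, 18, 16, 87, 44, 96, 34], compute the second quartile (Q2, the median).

36.5

Step 1: Sort the data: [12, 13, 16, 18, 19, 34, 39, 44, 68, 73, 87, 96]
Step 2: n = 12
Step 3: Q2 is the median. Since n is even, it is the average of the values at positions 6 and 7:
  Q2 = (34 + 39) / 2 = 36.5
Step 4: Q2 = 36.5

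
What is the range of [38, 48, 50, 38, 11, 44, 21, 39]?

39

Step 1: Identify the maximum value: max = 50
Step 2: Identify the minimum value: min = 11
Step 3: Range = max - min = 50 - 11 = 39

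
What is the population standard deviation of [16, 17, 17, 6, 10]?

4.4452

Step 1: Compute the mean: 13.2
Step 2: Sum of squared deviations from the mean: 98.8
Step 3: Population variance = 98.8 / 5 = 19.76
Step 4: Standard deviation = sqrt(19.76) = 4.4452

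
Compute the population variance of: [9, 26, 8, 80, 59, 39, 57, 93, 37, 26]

733.04

Step 1: Compute the mean: (9 + 26 + 8 + 80 + 59 + 39 + 57 + 93 + 37 + 26) / 10 = 43.4
Step 2: Compute squared deviations from the mean:
  (9 - 43.4)^2 = 1183.36
  (26 - 43.4)^2 = 302.76
  (8 - 43.4)^2 = 1253.16
  (80 - 43.4)^2 = 1339.56
  (59 - 43.4)^2 = 243.36
  (39 - 43.4)^2 = 19.36
  (57 - 43.4)^2 = 184.96
  (93 - 43.4)^2 = 2460.16
  (37 - 43.4)^2 = 40.96
  (26 - 43.4)^2 = 302.76
Step 3: Sum of squared deviations = 7330.4
Step 4: Population variance = 7330.4 / 10 = 733.04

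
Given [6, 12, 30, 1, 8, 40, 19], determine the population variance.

169.102

Step 1: Compute the mean: (6 + 12 + 30 + 1 + 8 + 40 + 19) / 7 = 16.5714
Step 2: Compute squared deviations from the mean:
  (6 - 16.5714)^2 = 111.7551
  (12 - 16.5714)^2 = 20.898
  (30 - 16.5714)^2 = 180.3265
  (1 - 16.5714)^2 = 242.4694
  (8 - 16.5714)^2 = 73.4694
  (40 - 16.5714)^2 = 548.898
  (19 - 16.5714)^2 = 5.898
Step 3: Sum of squared deviations = 1183.7143
Step 4: Population variance = 1183.7143 / 7 = 169.102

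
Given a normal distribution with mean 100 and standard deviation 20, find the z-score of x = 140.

2

Step 1: Recall the z-score formula: z = (x - mu) / sigma
Step 2: Substitute values: z = (140 - 100) / 20
Step 3: z = 40 / 20 = 2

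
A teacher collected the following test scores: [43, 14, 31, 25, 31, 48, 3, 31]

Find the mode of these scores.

31

Step 1: Count the frequency of each value:
  3: appears 1 time(s)
  14: appears 1 time(s)
  25: appears 1 time(s)
  31: appears 3 time(s)
  43: appears 1 time(s)
  48: appears 1 time(s)
Step 2: The value 31 appears most frequently (3 times).
Step 3: Mode = 31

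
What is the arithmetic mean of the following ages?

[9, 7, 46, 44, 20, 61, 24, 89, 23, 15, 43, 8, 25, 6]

30

Step 1: Sum all values: 9 + 7 + 46 + 44 + 20 + 61 + 24 + 89 + 23 + 15 + 43 + 8 + 25 + 6 = 420
Step 2: Count the number of values: n = 14
Step 3: Mean = sum / n = 420 / 14 = 30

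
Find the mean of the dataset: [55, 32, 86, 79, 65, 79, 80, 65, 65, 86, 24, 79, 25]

63.0769

Step 1: Sum all values: 55 + 32 + 86 + 79 + 65 + 79 + 80 + 65 + 65 + 86 + 24 + 79 + 25 = 820
Step 2: Count the number of values: n = 13
Step 3: Mean = sum / n = 820 / 13 = 63.0769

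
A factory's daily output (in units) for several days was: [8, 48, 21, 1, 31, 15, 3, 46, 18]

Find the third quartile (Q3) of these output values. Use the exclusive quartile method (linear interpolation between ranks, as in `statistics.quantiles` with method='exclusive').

38.5

Step 1: Sort the data: [1, 3, 8, 15, 18, 21, 31, 46, 48]
Step 2: n = 9
Step 3: Using the exclusive quartile method:
  Q1 = 5.5
  Q2 (median) = 18
  Q3 = 38.5
  IQR = Q3 - Q1 = 38.5 - 5.5 = 33
Step 4: Q3 = 38.5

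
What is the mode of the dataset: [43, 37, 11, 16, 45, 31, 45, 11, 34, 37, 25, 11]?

11

Step 1: Count the frequency of each value:
  11: appears 3 time(s)
  16: appears 1 time(s)
  25: appears 1 time(s)
  31: appears 1 time(s)
  34: appears 1 time(s)
  37: appears 2 time(s)
  43: appears 1 time(s)
  45: appears 2 time(s)
Step 2: The value 11 appears most frequently (3 times).
Step 3: Mode = 11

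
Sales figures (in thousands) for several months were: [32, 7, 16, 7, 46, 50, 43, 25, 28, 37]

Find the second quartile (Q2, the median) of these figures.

30

Step 1: Sort the data: [7, 7, 16, 25, 28, 32, 37, 43, 46, 50]
Step 2: n = 10
Step 3: Q2 is the median. Since n is even, it is the average of the values at positions 5 and 6:
  Q2 = (28 + 32) / 2 = 30
Step 4: Q2 = 30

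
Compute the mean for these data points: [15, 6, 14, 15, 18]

13.6

Step 1: Sum all values: 15 + 6 + 14 + 15 + 18 = 68
Step 2: Count the number of values: n = 5
Step 3: Mean = sum / n = 68 / 5 = 13.6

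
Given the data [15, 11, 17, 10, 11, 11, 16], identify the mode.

11

Step 1: Count the frequency of each value:
  10: appears 1 time(s)
  11: appears 3 time(s)
  15: appears 1 time(s)
  16: appears 1 time(s)
  17: appears 1 time(s)
Step 2: The value 11 appears most frequently (3 times).
Step 3: Mode = 11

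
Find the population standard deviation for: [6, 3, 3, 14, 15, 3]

5.1854

Step 1: Compute the mean: 7.3333
Step 2: Sum of squared deviations from the mean: 161.3333
Step 3: Population variance = 161.3333 / 6 = 26.8889
Step 4: Standard deviation = sqrt(26.8889) = 5.1854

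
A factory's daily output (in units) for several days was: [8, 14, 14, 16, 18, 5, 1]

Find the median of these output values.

14

Step 1: Sort the data in ascending order: [1, 5, 8, 14, 14, 16, 18]
Step 2: The number of values is n = 7.
Step 3: Since n is odd, the median is the middle value at position 4: 14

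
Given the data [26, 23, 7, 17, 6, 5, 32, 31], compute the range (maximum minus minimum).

27

Step 1: Identify the maximum value: max = 32
Step 2: Identify the minimum value: min = 5
Step 3: Range = max - min = 32 - 5 = 27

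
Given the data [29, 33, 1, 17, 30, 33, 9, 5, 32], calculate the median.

29

Step 1: Sort the data in ascending order: [1, 5, 9, 17, 29, 30, 32, 33, 33]
Step 2: The number of values is n = 9.
Step 3: Since n is odd, the median is the middle value at position 5: 29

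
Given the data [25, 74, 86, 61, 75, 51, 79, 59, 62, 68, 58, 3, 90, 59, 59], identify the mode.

59

Step 1: Count the frequency of each value:
  3: appears 1 time(s)
  25: appears 1 time(s)
  51: appears 1 time(s)
  58: appears 1 time(s)
  59: appears 3 time(s)
  61: appears 1 time(s)
  62: appears 1 time(s)
  68: appears 1 time(s)
  74: appears 1 time(s)
  75: appears 1 time(s)
  79: appears 1 time(s)
  86: appears 1 time(s)
  90: appears 1 time(s)
Step 2: The value 59 appears most frequently (3 times).
Step 3: Mode = 59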